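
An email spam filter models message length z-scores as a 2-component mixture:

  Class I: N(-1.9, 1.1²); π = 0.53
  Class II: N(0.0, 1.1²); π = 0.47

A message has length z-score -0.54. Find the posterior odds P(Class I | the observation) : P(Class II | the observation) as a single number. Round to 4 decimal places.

0.5924

Only the two components matter; the odds are (w_i f_i(x)) / (w_j f_j(x)).
Normal densities:
  f_I = (1/(1.1·√(2π)))·exp(−(-0.54−-1.9)²/(2·1.1²)) = 0.362675·exp(-0.76430) = 0.168883
  f_II = (1/(1.1·√(2π)))·exp(−(-0.54−0.0)²/(2·1.1²)) = 0.362675·exp(-0.12050) = 0.321504
Posterior odds = (w_I·f_I) / (w_II·f_II) = (0.53·0.168883) / (0.47·0.321504) = 0.0895082 / 0.151107 ≈ 0.5924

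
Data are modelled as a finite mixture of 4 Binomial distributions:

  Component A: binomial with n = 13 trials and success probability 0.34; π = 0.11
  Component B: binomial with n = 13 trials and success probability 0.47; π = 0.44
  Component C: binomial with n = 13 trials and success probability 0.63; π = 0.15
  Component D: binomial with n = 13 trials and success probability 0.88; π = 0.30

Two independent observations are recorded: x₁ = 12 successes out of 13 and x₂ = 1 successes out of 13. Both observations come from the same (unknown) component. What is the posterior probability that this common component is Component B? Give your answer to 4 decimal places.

The responsibility of component k is w_k f_k(x) divided by Σ_j w_j f_j(x).
Since both observations come from the same component, the likelihood for component k is f_k(x₁)·f_k(x₂).
  f_A = [2.04755e-05] × [0.030196] = 6.18278e-07
  f_B = [0.000800559] × [0.00300159] = 2.40295e-06
  f_C = [0.0188032] × [5.39144e-05] = 1.01376e-06
  f_D = [0.336447] × [1.02e-10] = 3.43177e-11
Unnormalised posteriors:
  w_A·f_A = 0.11 × 6.18278e-07 = 6.80106e-08
  w_B·f_B = 0.44 × 2.40295e-06 = 1.0573e-06
  w_C·f_C = 0.15 × 1.01376e-06 = 1.52064e-07
  w_D·f_D = 0.30 × 3.43177e-11 = 1.02953e-11
Marginal: 6.80106e-08 + 1.0573e-06 + 1.52064e-07 + 1.02953e-11 = 1.27738e-06
P(Component B | x₁, x₂) ≈ 0.8277

0.8277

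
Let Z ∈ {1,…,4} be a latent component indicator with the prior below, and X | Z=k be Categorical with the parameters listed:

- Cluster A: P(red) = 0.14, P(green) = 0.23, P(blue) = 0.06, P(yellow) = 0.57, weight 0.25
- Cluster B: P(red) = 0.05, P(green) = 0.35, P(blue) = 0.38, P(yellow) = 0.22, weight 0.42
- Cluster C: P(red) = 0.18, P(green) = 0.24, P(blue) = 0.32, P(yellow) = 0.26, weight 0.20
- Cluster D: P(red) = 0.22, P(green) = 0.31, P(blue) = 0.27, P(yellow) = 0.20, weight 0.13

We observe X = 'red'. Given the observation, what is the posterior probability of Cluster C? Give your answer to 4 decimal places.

By Bayes' theorem, P(k | x) = w_k f_k(x) / Σ_j w_j f_j(x).
Component likelihoods at x = 'red':
  p_A = 0.14
  p_B = 0.05
  p_C = 0.18
  p_D = 0.22
Multiply by the mixture weights:
  w_A·p_A = 0.25 × 0.14 = 0.035
  w_B·p_B = 0.42 × 0.05 = 0.021
  w_C·p_C = 0.20 × 0.18 = 0.036
  w_D·p_D = 0.13 × 0.22 = 0.0286
Normaliser: 0.035 + 0.021 + 0.036 + 0.0286 = 0.1206
P(Cluster C | x) ≈ 0.2985

0.2985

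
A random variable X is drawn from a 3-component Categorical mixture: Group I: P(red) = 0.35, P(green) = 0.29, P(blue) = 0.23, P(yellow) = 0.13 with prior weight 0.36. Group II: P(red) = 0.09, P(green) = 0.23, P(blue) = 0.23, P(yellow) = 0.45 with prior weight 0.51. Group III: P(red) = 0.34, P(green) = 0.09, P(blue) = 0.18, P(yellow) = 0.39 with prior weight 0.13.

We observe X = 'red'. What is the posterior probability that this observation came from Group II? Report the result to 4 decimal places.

By Bayes' theorem, P(k | x) = w_k f_k(x) / Σ_j w_j f_j(x).
Categorical probabilities:
  f_I = P(red | comp) = 0.35
  f_II = P(red | comp) = 0.09
  f_III = P(red | comp) = 0.34
Prior × likelihood for each component:
  w_I·f_I = 0.36 × 0.35 = 0.126
  w_II·f_II = 0.51 × 0.09 = 0.0459
  w_III·f_III = 0.13 × 0.34 = 0.0442
Normaliser: 0.126 + 0.0459 + 0.0442 = 0.2161
P(Group II | x) = 0.0459 / 0.2161 ≈ 0.2124

0.2124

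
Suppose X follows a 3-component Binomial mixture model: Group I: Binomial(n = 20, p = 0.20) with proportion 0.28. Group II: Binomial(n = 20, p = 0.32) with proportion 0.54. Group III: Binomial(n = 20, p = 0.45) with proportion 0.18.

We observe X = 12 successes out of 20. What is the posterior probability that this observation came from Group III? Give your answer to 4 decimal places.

The responsibility of component k is w_k f_k(x) divided by Σ_j w_j f_j(x).
Component likelihoods at x = 12 successes out of 20:
  f_I = C(20,12)·0.20^12·0.80^8 = 125970·4.096e-09·0.167772 = 8.65659e-05
  f_II = C(20,12)·0.32^12·0.68^8 = 125970·1.15292e-06·0.0457163 = 0.00663954
  f_III = C(20,12)·0.45^12·0.55^8 = 125970·6.89525e-05·0.00837339 = 0.0727309
Weight by the priors:
  w_I·f_I = 0.28 × 8.65659e-05 = 2.42385e-05
  w_II·f_II = 0.54 × 0.00663954 = 0.00358535
  w_III·f_III = 0.18 × 0.0727309 = 0.0130916
Denominator: 2.42385e-05 + 0.00358535 + 0.0130916 = 0.0167011
So the posterior for Group III is 0.0130916 / 0.0167011 ≈ 0.7839.

0.7839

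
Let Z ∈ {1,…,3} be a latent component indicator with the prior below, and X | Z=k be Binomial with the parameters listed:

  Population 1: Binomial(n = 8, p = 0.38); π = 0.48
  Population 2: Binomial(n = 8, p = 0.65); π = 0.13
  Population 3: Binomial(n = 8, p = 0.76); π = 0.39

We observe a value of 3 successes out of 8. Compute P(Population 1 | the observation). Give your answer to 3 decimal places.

0.882

P(component k | x) = w_k·f_k(x) / marginal(x), where marginal(x) = Σ_j w_j·f_j(x).
Binomial probabilities:
  f_1 = C(8,3)·0.38^3·0.62^5 = 56·0.054872·0.0916133 = 0.281512
  f_2 = C(8,3)·0.65^3·0.35^5 = 56·0.274625·0.00525219 = 0.0807734
  f_3 = C(8,3)·0.76^3·0.24^5 = 56·0.438976·0.000796262 = 0.0195742
Multiply by the mixture weights:
  w_1·f_1 = 0.48 × 0.281512 = 0.135126
  w_2·f_2 = 0.13 × 0.0807734 = 0.0105005
  w_3·f_3 = 0.39 × 0.0195742 = 0.00763396
Normaliser: 0.135126 + 0.0105005 + 0.00763396 = 0.15326
So the posterior for Population 1 is 0.135126 / 0.15326 ≈ 0.882.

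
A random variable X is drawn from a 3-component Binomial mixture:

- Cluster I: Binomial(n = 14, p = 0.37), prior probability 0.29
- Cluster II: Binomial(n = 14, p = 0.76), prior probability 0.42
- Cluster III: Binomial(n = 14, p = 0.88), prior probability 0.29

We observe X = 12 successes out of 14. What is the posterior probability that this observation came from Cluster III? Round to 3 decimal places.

P(component k | x) = π_k·f_k(x) / marginal(x), where marginal(x) = Σ_j π_j·f_j(x).
Evaluate each component's likelihood at the observed value:
  f_I = 0.000237762
  f_II = 0.194638
  f_III = 0.282615
Unnormalised posteriors:
  π_I·f_I = 0.29 × 0.000237762 = 6.89511e-05
  π_II·f_II = 0.42 × 0.194638 = 0.0817478
  π_III·f_III = 0.29 × 0.282615 = 0.0819585
Sum: 6.89511e-05 + 0.0817478 + 0.0819585 = 0.163775
P(Cluster III | data) ≈ 0.500

0.500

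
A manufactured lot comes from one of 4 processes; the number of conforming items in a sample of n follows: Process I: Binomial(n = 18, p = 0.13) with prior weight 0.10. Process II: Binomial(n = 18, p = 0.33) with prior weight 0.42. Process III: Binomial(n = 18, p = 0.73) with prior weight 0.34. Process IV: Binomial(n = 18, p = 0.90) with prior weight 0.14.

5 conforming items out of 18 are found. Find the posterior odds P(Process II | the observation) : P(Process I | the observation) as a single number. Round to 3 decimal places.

The posterior odds equal the prior odds times the likelihood ratio: (P(Z=i)/P(Z=j))·(f_i(x)/f_j(x)).
Binomial probabilities:
  f_I = 0.0520411
  f_II = 0.183832
  f_III = 7.19818e-05
  f_IV = 5.05932e-10
0.0772095 / 0.00520411 ≈ 14.836

14.836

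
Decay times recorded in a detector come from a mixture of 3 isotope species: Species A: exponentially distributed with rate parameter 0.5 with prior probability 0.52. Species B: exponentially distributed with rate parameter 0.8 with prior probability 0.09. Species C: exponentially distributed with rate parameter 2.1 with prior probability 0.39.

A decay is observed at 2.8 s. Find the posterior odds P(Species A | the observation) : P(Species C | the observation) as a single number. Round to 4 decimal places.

Posterior odds = (w_i f_i(x)) / (w_j f_j(x)); the normalising sum cancels.
Exponential densities:
  L_A = 0.5·e^(−0.5·2.8) = 0.5·e^(−1.4000) = 0.123298
  L_B = 0.8·e^(−0.8·2.8) = 0.8·e^(−2.2400) = 0.0851668
  L_C = 2.1·e^(−2.1·2.8) = 2.1·e^(−5.8800) = 0.00586905
Posterior odds = (w_A·L_A) / (w_C·L_C) = (0.52·0.123298) / (0.39·0.00586905) = 0.0641152 / 0.00228893 ≈ 28.0110

28.0110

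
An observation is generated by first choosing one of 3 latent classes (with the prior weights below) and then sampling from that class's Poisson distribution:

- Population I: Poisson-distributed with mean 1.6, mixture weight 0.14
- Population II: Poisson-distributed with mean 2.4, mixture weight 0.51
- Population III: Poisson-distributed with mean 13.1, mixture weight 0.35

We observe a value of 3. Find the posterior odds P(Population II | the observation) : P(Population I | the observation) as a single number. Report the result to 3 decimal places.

Only the two components matter; the odds are (P(Z=i) f_i(x)) / (P(Z=j) f_j(x)).
Component likelihoods at x = 3:
  L_I = e^(−1.6)·1.6^3/3! = 0.137828
  L_II = e^(−2.4)·2.4^3/3! = 0.209014
  L_III = e^(−13.1)·13.1^3/3! = 0.000766311
Odds = (0.51/0.14) × (0.209014/0.137828) = 3.64286 × 1.51649 ≈ 5.524

5.524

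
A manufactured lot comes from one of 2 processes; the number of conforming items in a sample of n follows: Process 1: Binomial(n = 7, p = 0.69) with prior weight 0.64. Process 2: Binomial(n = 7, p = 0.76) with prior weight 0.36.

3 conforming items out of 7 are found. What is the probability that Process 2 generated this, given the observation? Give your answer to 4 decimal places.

By Bayes' theorem, P(k | x) = w_k f_k(x) / Σ_j w_j f_j(x).
Evaluate each component's likelihood at the observed value:
  p_1 = C(7,3)·0.69^3·0.31^4 = 35·0.328509·0.00923521 = 0.106185
  p_2 = C(7,3)·0.76^3·0.24^4 = 35·0.438976·0.00331776 = 0.0509746
Prior × likelihood for each component:
  w_1·p_1 = 0.64 × 0.106185 = 0.0679582
  w_2·p_2 = 0.36 × 0.0509746 = 0.0183509
Normaliser: 0.0679582 + 0.0183509 = 0.0863091
P(Process 2 | the observation) = 0.0183509 / 0.0863091 ≈ 0.2126

0.2126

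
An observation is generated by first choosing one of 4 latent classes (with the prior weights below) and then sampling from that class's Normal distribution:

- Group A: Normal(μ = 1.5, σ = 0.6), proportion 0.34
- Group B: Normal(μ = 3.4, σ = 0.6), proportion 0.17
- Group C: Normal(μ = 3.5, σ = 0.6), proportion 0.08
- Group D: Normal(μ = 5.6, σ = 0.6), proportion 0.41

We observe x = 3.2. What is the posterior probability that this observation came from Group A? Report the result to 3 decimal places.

0.026

Apply Bayes' rule: the posterior for each component is proportional to its prior times its likelihood at x.
Component likelihoods at x = 3.2:
  p_A = 0.0120102
  p_B = 0.628972
  p_C = 0.586776
  p_D = 0.00022305
Multiply by the mixture weights:
  π_A·p_A = 0.34 × 0.0120102 = 0.00408346
  π_B·p_B = 0.17 × 0.628972 = 0.106925
  π_C·p_C = 0.08 × 0.586776 = 0.046942
  π_D·p_D = 0.41 × 0.00022305 = 9.14507e-05
Normaliser: 0.00408346 + 0.106925 + 0.046942 + 9.14507e-05 = 0.158042
P(Group A | x) = 0.00408346 / 0.158042 ≈ 0.026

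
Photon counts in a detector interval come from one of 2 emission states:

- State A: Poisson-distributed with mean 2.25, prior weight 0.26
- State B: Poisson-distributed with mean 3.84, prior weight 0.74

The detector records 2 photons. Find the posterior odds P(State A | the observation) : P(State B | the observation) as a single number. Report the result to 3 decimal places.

Only the two components matter; the odds are (w_i f_i(x)) / (w_j f_j(x)).
Component likelihoods at x = 2 photons:
  f_A = e^(−2.25)·2.25^2/2! = 0.266792
  f_B = e^(−3.84)·3.84^2/2! = 0.158468
0.0693659 / 0.117266 ≈ 0.592

0.592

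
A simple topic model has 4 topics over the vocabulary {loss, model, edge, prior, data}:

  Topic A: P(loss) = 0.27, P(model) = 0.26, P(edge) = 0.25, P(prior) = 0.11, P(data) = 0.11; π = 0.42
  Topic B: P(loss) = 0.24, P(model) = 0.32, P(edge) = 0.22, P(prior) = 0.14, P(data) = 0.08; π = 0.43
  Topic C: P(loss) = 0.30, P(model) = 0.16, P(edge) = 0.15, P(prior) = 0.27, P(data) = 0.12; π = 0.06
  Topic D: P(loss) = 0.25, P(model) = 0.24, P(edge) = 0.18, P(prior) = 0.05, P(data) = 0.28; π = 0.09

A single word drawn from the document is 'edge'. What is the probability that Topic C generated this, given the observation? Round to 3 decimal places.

0.040

By Bayes' theorem, P(k | x) = w_k f_k(x) / Σ_j w_j f_j(x).
Component likelihoods at x = 'edge':
  f_A = 0.25
  f_B = 0.22
  f_C = 0.15
  f_D = 0.18
Prior × likelihood for each component:
  w_A·f_A = 0.42 × 0.25 = 0.105
  w_B·f_B = 0.43 × 0.22 = 0.0946
  w_C·f_C = 0.06 × 0.15 = 0.009
  w_D·f_D = 0.09 × 0.18 = 0.0162
Marginal: 0.105 + 0.0946 + 0.009 + 0.0162 = 0.2248
P(Topic C | x) ≈ 0.040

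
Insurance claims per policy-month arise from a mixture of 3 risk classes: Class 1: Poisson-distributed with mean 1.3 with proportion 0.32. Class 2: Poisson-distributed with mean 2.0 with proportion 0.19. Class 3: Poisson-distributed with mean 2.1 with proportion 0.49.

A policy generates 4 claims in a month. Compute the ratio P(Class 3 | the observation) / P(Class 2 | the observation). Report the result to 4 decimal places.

Posterior odds = (π_i f_i(x)) / (π_j f_j(x)); the normalising sum cancels.
Poisson probabilities:
  f_1 = e^(−1.3)·1.3^4/4! = 0.0324324
  f_2 = e^(−2.0)·2.0^4/4! = 0.0902235
  f_3 = e^(−2.1)·2.1^4/4! = 0.099231
Posterior odds = (π_3·f_3) / (π_2·f_2) = (0.49·0.099231) / (0.19·0.0902235) = 0.0486232 / 0.0171425 ≈ 2.8364

2.8364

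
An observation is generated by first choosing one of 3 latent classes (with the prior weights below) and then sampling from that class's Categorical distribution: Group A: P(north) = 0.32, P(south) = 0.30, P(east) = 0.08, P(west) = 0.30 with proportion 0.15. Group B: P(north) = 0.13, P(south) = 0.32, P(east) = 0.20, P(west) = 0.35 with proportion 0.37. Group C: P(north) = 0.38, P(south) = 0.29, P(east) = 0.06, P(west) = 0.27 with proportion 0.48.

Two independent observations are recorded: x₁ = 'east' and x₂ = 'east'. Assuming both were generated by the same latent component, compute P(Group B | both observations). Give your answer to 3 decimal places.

0.846

Apply Bayes' rule: the posterior for each component is proportional to its prior times its likelihood at x.
Since both observations come from the same component, the likelihood for component k is f_k(x₁)·f_k(x₂).
  p_A = [0.08] × [0.08] = 0.0064
  p_B = [0.2] × [0.2] = 0.04
  p_C = [0.06] × [0.06] = 0.0036
Multiply by the mixture weights:
  w_A·p_A = 0.15 × 0.0064 = 0.00096
  w_B·p_B = 0.37 × 0.04 = 0.0148
  w_C·p_C = 0.48 × 0.0036 = 0.001728
Sum: 0.00096 + 0.0148 + 0.001728 = 0.017488
P(Group B | data) = 0.0148 / 0.017488 ≈ 0.846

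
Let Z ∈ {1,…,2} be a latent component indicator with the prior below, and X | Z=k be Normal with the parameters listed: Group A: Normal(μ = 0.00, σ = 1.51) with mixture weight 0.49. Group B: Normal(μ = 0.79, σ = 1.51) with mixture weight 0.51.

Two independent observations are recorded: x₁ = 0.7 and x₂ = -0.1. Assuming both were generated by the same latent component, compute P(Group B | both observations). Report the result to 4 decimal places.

0.4935

By Bayes' theorem, P(k | x) = P(Z=k) f_k(x) / Σ_j P(Z=j) f_j(x).
Since both observations come from the same component, the likelihood for component k is f_k(x₁)·f_k(x₂).
  L_A = [0.237284] × [0.263621] = 0.062553
  L_B = [0.263731] × [0.222074] = 0.0585677
Weight by the priors:
  P(Z=A)·L_A = 0.49 × 0.062553 = 0.030651
  P(Z=B)·L_B = 0.51 × 0.0585677 = 0.0298696
Normaliser: 0.030651 + 0.0298696 = 0.0605205
Responsibility of Group B: 0.0298696 / 0.0605205 ≈ 0.4935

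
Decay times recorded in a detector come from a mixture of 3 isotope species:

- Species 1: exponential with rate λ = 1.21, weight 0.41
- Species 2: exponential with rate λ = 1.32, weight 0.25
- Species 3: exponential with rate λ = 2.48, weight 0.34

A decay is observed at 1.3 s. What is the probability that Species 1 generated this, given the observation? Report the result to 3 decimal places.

By Bayes' theorem, P(k | x) = P(Z=k) f_k(x) / Σ_j P(Z=j) f_j(x).
Evaluate each component's likelihood at the observed value:
  L_1 = 1.21·e^(−1.21·1.3) = 1.21·e^(−1.5730) = 0.250981
  L_2 = 1.32·e^(−1.32·1.3) = 1.32·e^(−1.7160) = 0.237315
  L_3 = 2.48·e^(−2.48·1.3) = 2.48·e^(−3.2240) = 0.098693
Weight by the priors:
  P(Z=1)·L_1 = 0.41 × 0.250981 = 0.102902
  P(Z=2)·L_2 = 0.25 × 0.237315 = 0.0593287
  P(Z=3)·L_3 = 0.34 × 0.098693 = 0.0335556
Denominator: 0.102902 + 0.0593287 + 0.0335556 = 0.195786
P(Species 1 | 1.3 s) = 0.102902 / 0.195786 ≈ 0.526

0.526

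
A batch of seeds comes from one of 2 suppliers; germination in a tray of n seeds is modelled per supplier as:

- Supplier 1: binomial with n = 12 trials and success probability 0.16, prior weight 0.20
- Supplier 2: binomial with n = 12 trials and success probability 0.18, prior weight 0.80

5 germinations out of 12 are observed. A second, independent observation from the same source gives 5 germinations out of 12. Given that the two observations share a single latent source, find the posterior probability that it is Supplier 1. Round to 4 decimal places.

0.0974

Apply Bayes' rule: the posterior for each component is proportional to its prior times its likelihood at x.
Since both observations come from the same component, the likelihood for component k is f_k(x₁)·f_k(x₂).
  p_1 = [0.0245064] × [0.0245064] = 0.000600565
  p_2 = [0.0373065] × [0.0373065] = 0.00139178
Weight by the priors:
  π_1·p_1 = 0.20 × 0.000600565 = 0.000120113
  π_2·p_2 = 0.80 × 0.00139178 = 0.00111342
Evidence: 0.000120113 + 0.00111342 = 0.00123353
P(Supplier 1 | data) = 0.000120113 / 0.00123353 ≈ 0.0974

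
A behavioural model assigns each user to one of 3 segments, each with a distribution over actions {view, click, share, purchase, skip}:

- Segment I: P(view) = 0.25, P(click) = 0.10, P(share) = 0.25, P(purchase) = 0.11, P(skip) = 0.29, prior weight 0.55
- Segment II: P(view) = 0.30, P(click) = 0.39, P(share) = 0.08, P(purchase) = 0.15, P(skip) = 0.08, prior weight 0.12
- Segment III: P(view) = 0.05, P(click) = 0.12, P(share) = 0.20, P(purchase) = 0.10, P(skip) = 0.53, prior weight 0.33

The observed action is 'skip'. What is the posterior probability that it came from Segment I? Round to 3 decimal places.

By Bayes' theorem, P(k | x) = w_k f_k(x) / Σ_j w_j f_j(x).
Categorical probabilities:
  p_I = P(skip | comp) = 0.29
  p_II = P(skip | comp) = 0.08
  p_III = P(skip | comp) = 0.53
Unnormalised posteriors:
  w_I·p_I = 0.55 × 0.29 = 0.1595
  w_II·p_II = 0.12 × 0.08 = 0.0096
  w_III·p_III = 0.33 × 0.53 = 0.1749
Sum: 0.1595 + 0.0096 + 0.1749 = 0.344
So the posterior for Segment I is 0.1595 / 0.344 ≈ 0.464.

0.464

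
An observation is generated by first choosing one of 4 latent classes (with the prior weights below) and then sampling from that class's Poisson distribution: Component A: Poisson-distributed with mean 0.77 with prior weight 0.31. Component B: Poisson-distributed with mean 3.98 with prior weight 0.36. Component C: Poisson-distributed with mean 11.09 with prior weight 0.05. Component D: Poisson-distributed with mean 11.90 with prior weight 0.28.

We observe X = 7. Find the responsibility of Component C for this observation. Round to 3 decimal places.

0.084

Apply Bayes' rule: the posterior for each component is proportional to its prior times its likelihood at x.
Component likelihoods at x = 7:
  f_A = e^(−0.77)·0.77^7/7! = 1.47434e-05
  f_B = e^(−3.98)·3.98^7/7! = 0.0586488
  f_C = e^(−11.09)·11.09^7/7! = 0.0624834
  f_D = e^(−11.90)·11.90^7/7! = 0.0455296
Weight by the priors:
  π_A·f_A = 0.31 × 1.47434e-05 = 4.57046e-06
  π_B·f_B = 0.36 × 0.0586488 = 0.0211136
  π_C·f_C = 0.05 × 0.0624834 = 0.00312417
  π_D·f_D = 0.28 × 0.0455296 = 0.0127483
Normaliser: 4.57046e-06 + 0.0211136 + 0.00312417 + 0.0127483 = 0.0369906
P(Component C | the observation) ≈ 0.084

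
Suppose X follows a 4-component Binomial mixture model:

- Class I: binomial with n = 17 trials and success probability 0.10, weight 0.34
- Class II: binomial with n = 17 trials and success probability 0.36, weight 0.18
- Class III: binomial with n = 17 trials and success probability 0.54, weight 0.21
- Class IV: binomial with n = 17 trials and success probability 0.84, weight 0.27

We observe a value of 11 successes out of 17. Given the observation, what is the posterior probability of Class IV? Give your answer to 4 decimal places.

Posterior ∝ prior × likelihood, so P(k | x) ∝ π_k f_k(x); normalise over all components.
Binomial probabilities:
  p_I = 6.57711e-08
  p_II = 0.0111941
  p_III = 0.133493
  p_IV = 0.0305051
Weight by the priors:
  π_I·p_I = 0.34 × 6.57711e-08 = 2.23622e-08
  π_II·p_II = 0.18 × 0.0111941 = 0.00201493
  π_III·p_III = 0.21 × 0.133493 = 0.0280335
  π_IV·p_IV = 0.27 × 0.0305051 = 0.00823637
Normaliser: 2.23622e-08 + 0.00201493 + 0.0280335 + 0.00823637 = 0.0382849
P(Class IV | the observation) ≈ 0.2151

0.2151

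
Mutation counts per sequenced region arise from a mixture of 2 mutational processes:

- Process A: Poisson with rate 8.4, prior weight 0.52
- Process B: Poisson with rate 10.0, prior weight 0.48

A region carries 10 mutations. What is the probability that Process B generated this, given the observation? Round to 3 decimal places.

0.516

Posterior ∝ prior × likelihood, so P(k | x) ∝ π_k f_k(x); normalise over all components.
Component likelihoods at x = 10 mutations:
  f_A = 0.108382
  f_B = 0.12511
Weight by the priors:
  π_A·f_A = 0.52 × 0.108382 = 0.0563585
  π_B·f_B = 0.48 × 0.12511 = 0.0600528
Marginal: 0.0563585 + 0.0600528 = 0.116411
So the posterior for Process B is 0.0600528 / 0.116411 ≈ 0.516.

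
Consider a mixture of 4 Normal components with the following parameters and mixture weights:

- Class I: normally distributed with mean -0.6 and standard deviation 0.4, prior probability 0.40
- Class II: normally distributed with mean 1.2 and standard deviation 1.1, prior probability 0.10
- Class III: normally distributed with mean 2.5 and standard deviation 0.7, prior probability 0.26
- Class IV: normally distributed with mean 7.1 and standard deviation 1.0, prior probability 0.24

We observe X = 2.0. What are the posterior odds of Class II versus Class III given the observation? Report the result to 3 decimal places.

Since P(k|x) ∝ w_k f_k(x), the posterior odds are w_i f_i(x) / (w_j f_j(x)).
Normal densities:
  f_I = 6.67389e-10
  f_II = 0.278396
  f_III = 0.441593
  f_IV = 8.97244e-07
Posterior odds = (w_II·f_II) / (w_III·f_III) = (0.10·0.278396) / (0.26·0.441593) = 0.0278396 / 0.114814 ≈ 0.242

0.242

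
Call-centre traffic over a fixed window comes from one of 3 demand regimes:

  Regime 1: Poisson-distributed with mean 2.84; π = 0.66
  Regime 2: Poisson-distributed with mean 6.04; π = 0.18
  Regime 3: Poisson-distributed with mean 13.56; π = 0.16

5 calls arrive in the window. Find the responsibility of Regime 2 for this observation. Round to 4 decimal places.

0.3231

P(component k | x) = P(Z=k)·f_k(x) / marginal(x), where marginal(x) = Σ_j P(Z=j)·f_j(x).
Evaluate each component's likelihood at the observed value:
  f_1 = 0.0899527
  f_2 = 0.159538
  f_3 = 0.00493269
Weight by the priors:
  P(Z=1)·f_1 = 0.66 × 0.0899527 = 0.0593688
  P(Z=2)·f_2 = 0.18 × 0.159538 = 0.0287169
  P(Z=3)·f_3 = 0.16 × 0.00493269 = 0.000789231
Sum: 0.0593688 + 0.0287169 + 0.000789231 = 0.0888749
So the posterior for Regime 2 is 0.0287169 / 0.0888749 ≈ 0.3231.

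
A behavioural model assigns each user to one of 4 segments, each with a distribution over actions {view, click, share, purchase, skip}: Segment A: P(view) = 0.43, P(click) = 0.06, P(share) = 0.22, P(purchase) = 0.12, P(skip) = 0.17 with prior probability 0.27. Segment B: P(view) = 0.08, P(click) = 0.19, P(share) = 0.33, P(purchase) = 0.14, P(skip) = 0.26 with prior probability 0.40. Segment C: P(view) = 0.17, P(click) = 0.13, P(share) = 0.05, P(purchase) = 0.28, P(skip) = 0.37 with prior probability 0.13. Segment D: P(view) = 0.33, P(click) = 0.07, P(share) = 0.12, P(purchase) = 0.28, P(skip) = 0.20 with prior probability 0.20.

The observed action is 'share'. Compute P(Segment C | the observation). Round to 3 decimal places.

Posterior ∝ prior × likelihood, so P(k | x) ∝ π_k f_k(x); normalise over all components.
Component likelihoods at x = 'share':
  f_A = P(share | comp) = 0.22
  f_B = P(share | comp) = 0.33
  f_C = P(share | comp) = 0.05
  f_D = P(share | comp) = 0.12
Multiply by the mixture weights:
  π_A·f_A = 0.27 × 0.22 = 0.0594
  π_B·f_B = 0.40 × 0.33 = 0.132
  π_C·f_C = 0.13 × 0.05 = 0.0065
  π_D·f_D = 0.20 × 0.12 = 0.024
Marginal: 0.0594 + 0.132 + 0.0065 + 0.024 = 0.2219
Responsibility of Segment C: 0.0065 / 0.2219 ≈ 0.029

0.029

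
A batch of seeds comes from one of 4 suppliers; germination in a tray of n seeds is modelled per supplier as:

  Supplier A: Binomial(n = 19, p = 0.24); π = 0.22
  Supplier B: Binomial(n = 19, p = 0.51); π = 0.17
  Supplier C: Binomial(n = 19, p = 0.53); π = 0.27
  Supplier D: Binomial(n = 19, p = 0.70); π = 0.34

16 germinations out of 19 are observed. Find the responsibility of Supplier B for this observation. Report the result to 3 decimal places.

0.013

By Bayes' theorem, P(k | x) = P(Z=k) f_k(x) / Σ_j P(Z=j) f_j(x).
Binomial probabilities:
  p_A = C(19,16)·0.24^16·0.76^3 = 969·1.21166e-10·0.438976 = 5.154e-08
  p_B = C(19,16)·0.51^16·0.49^3 = 969·2.0947e-05·0.117649 = 0.002388
  p_C = C(19,16)·0.53^16·0.47^3 = 969·3.87627e-05·0.103823 = 0.0038997
  p_D = C(19,16)·0.70^16·0.30^3 = 969·0.00332329·0.027 = 0.0869473
Multiply by the mixture weights:
  P(Z=A)·p_A = 0.22 × 5.154e-08 = 1.13388e-08
  P(Z=B)·p_B = 0.17 × 0.002388 = 0.00040596
  P(Z=C)·p_C = 0.27 × 0.0038997 = 0.00105292
  P(Z=D)·p_D = 0.34 × 0.0869473 = 0.0295621
Evidence: 1.13388e-08 + 0.00040596 + 0.00105292 + 0.0295621 = 0.031021
P(Supplier B | the observation) ≈ 0.013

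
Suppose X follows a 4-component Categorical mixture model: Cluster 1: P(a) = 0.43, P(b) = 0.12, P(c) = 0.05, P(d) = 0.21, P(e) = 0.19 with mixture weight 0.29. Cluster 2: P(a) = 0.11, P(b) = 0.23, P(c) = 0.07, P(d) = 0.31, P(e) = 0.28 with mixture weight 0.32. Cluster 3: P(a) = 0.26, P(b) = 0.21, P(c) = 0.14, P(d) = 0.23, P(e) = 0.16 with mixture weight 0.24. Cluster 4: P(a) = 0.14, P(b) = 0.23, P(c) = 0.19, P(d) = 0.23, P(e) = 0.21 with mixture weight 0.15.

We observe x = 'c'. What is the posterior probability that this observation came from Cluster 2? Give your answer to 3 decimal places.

Apply Bayes' rule: the posterior for each component is proportional to its prior times its likelihood at x.
Evaluate each component's likelihood at the observed value:
  f_1 = 0.05
  f_2 = 0.07
  f_3 = 0.14
  f_4 = 0.19
Multiply by the mixture weights:
  P(Z=1)·f_1 = 0.29 × 0.05 = 0.0145
  P(Z=2)·f_2 = 0.32 × 0.07 = 0.0224
  P(Z=3)·f_3 = 0.24 × 0.14 = 0.0336
  P(Z=4)·f_4 = 0.15 × 0.19 = 0.0285
Evidence: 0.0145 + 0.0224 + 0.0336 + 0.0285 = 0.099
P(Cluster 2 | data) = 0.0224 / 0.099 ≈ 0.226

0.226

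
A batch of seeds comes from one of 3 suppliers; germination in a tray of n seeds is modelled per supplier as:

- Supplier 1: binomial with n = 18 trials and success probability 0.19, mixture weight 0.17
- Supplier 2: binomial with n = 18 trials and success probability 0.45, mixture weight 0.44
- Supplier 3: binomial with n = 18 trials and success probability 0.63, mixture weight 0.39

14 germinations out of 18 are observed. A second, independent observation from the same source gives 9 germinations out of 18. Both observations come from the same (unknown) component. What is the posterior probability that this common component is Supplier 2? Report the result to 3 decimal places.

P(component k | x) = π_k·f_k(x) / marginal(x), where marginal(x) = Σ_j π_j·f_j(x).
Since both observations come from the same component, the likelihood for component k is f_k(x₁)·f_k(x₂).
  f_1 = [C(18,14)·0.19^14·0.81^4 = 3060·7.99007e-11·0.430467 = 1.05248e-07] × [0.00235485] = 2.47842e-10
  f_2 = [C(18,14)·0.45^14·0.55^4 = 3060·1.39629e-05·0.0915063 = 0.00390974] × [0.169431] = 0.000662429
  f_3 = [C(18,14)·0.63^14·0.37^4 = 3060·0.00155156·0.0187416 = 0.0889807] × [0.098786] = 0.00879005
Prior × likelihood for each component:
  π_1·f_1 = 0.17 × 2.47842e-10 = 4.21331e-11
  π_2·f_2 = 0.44 × 0.000662429 = 0.000291469
  π_3·f_3 = 0.39 × 0.00879005 = 0.00342812
Marginal: 4.21331e-11 + 0.000291469 + 0.00342812 = 0.00371959
Responsibility of Supplier 2: 0.000291469 / 0.00371959 ≈ 0.078

0.078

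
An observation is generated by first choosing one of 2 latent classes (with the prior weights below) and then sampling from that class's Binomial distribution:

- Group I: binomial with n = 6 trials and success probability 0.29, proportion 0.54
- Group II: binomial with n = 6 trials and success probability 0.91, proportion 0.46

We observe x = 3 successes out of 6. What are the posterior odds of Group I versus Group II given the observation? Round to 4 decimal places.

18.6532

The posterior odds equal the prior odds times the likelihood ratio: (π_i/π_j)·(f_i(x)/f_j(x)).
Binomial probabilities:
  p_I = C(6,3)·0.29^3·0.71^3 = 20·0.024389·0.357911 = 0.174582
  p_II = C(6,3)·0.91^3·0.09^3 = 20·0.753571·0.000729 = 0.0109871
Odds = (0.54/0.46) × (0.174582/0.0109871) = 1.17391 × 15.8898 ≈ 18.6532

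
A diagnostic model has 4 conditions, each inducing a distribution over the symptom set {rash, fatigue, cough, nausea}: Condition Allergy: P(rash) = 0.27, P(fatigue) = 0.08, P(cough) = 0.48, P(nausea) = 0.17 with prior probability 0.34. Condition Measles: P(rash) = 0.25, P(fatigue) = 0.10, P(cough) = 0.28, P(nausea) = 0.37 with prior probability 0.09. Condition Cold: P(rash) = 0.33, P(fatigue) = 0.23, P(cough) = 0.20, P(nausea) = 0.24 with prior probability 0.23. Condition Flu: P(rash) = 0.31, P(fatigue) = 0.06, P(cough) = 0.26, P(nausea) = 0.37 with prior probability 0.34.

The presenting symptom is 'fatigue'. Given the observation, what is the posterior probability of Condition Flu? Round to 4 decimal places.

0.1863

By Bayes' theorem, P(k | x) = P(Z=k) f_k(x) / Σ_j P(Z=j) f_j(x).
Categorical probabilities:
  L_Allergy = 0.08
  L_Measles = 0.1
  L_Cold = 0.23
  L_Flu = 0.06
Weight by the priors:
  P(Z=Allergy)·L_Allergy = 0.34 × 0.08 = 0.0272
  P(Z=Measles)·L_Measles = 0.09 × 0.1 = 0.009
  P(Z=Cold)·L_Cold = 0.23 × 0.23 = 0.0529
  P(Z=Flu)·L_Flu = 0.34 × 0.06 = 0.0204
Denominator: 0.0272 + 0.009 + 0.0529 + 0.0204 = 0.1095
P(Condition Flu | 'fatigue') = 0.0204 / 0.1095 ≈ 0.1863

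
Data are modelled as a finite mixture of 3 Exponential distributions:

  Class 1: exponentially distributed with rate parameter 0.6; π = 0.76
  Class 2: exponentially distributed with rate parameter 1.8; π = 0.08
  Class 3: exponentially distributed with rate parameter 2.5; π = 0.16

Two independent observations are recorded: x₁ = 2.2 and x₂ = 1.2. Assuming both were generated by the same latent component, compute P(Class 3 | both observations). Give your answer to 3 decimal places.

0.006

Apply Bayes' rule: the posterior for each component is proportional to its prior times its likelihood at x.
Since both observations come from the same component, the likelihood for component k is f_k(x₁)·f_k(x₂).
  L_1 = [0.6·e^(−0.6·2.2) = 0.6·e^(−1.3200) = 0.160281] × [0.292051] = 0.0468103
  L_2 = [1.8·e^(−1.8·2.2) = 1.8·e^(−3.9600) = 0.0343136] × [0.207585] = 0.007123
  L_3 = [2.5·e^(−2.5·2.2) = 2.5·e^(−5.5000) = 0.0102169] × [0.124468] = 0.00127168
Multiply by the mixture weights:
  w_1·L_1 = 0.76 × 0.0468103 = 0.0355759
  w_2·L_2 = 0.08 × 0.007123 = 0.00056984
  w_3·L_3 = 0.16 × 0.00127168 = 0.000203468
Evidence: 0.0355759 + 0.00056984 + 0.000203468 = 0.0363492
P(Class 3 | x₁, x₂) ≈ 0.006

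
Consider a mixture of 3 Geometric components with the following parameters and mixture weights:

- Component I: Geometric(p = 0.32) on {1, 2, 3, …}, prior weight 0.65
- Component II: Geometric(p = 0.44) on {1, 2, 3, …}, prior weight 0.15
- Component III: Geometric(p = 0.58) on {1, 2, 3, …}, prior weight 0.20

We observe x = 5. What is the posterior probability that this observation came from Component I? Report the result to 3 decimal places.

0.815

Posterior ∝ prior × likelihood, so P(k | x) ∝ π_k f_k(x); normalise over all components.
Component likelihoods at x = 5:
  p_I = 0.32·(1−0.32)^4 = 0.32·0.213814 = 0.0684204
  p_II = 0.44·(1−0.44)^4 = 0.44·0.098345 = 0.0432718
  p_III = 0.58·(1−0.58)^4 = 0.58·0.031117 = 0.0180478
Prior × likelihood for each component:
  π_I·p_I = 0.65 × 0.0684204 = 0.0444733
  π_II·p_II = 0.15 × 0.0432718 = 0.00649077
  π_III·p_III = 0.20 × 0.0180478 = 0.00360957
Sum: 0.0444733 + 0.00649077 + 0.00360957 = 0.0545736
So the posterior for Component I is 0.0444733 / 0.0545736 ≈ 0.815.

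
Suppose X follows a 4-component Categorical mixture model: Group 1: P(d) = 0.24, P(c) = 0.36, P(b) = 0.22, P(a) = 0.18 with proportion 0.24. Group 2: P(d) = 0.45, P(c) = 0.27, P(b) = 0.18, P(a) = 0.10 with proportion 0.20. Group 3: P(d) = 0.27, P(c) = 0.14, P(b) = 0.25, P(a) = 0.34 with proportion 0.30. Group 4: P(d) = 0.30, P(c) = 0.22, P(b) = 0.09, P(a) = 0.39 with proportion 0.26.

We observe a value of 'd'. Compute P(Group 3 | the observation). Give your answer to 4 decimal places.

0.2642

Apply Bayes' rule: the posterior for each component is proportional to its prior times its likelihood at x.
Evaluate each component's likelihood at the observed value:
  p_1 = 0.24
  p_2 = 0.45
  p_3 = 0.27
  p_4 = 0.3
Weight by the priors:
  π_1·p_1 = 0.24 × 0.24 = 0.0576
  π_2·p_2 = 0.20 × 0.45 = 0.09
  π_3·p_3 = 0.30 × 0.27 = 0.081
  π_4·p_4 = 0.26 × 0.3 = 0.078
Evidence: 0.0576 + 0.09 + 0.081 + 0.078 = 0.3066
So the posterior for Group 3 is 0.081 / 0.3066 ≈ 0.2642.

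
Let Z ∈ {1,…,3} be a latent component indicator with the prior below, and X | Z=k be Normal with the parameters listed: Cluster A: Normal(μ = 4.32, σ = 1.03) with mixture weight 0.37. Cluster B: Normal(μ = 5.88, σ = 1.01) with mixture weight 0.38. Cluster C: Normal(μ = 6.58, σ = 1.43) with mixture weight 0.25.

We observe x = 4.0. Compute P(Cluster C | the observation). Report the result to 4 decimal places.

0.0775

By Bayes' theorem, P(k | x) = P(Z=k) f_k(x) / Σ_j P(Z=j) f_j(x).
Evaluate each component's likelihood at the observed value:
  f_A = (1/(1.03·√(2π)))·exp(−(4.0−4.32)²/(2·1.03²)) = 0.387323·exp(-0.04826) = 0.369074
  f_B = (1/(1.01·√(2π)))·exp(−(4.0−5.88)²/(2·1.01²)) = 0.394992·exp(-1.73238) = 0.0698596
  f_C = (1/(1.43·√(2π)))·exp(−(4.0−6.58)²/(2·1.43²)) = 0.278981·exp(-1.62756) = 0.054794
Weight by the priors:
  P(Z=A)·f_A = 0.37 × 0.369074 = 0.136557
  P(Z=B)·f_B = 0.38 × 0.0698596 = 0.0265466
  P(Z=C)·f_C = 0.25 × 0.054794 = 0.0136985
Denominator: 0.136557 + 0.0265466 + 0.0136985 = 0.176803
Responsibility of Cluster C: 0.0136985 / 0.176803 ≈ 0.0775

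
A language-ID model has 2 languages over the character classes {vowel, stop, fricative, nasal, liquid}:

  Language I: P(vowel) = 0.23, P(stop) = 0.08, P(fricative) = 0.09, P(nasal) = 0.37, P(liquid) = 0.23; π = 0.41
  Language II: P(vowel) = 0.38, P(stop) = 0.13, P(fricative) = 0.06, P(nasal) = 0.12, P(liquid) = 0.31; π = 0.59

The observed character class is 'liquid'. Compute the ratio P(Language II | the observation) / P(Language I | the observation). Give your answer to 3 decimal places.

Posterior odds = (π_i f_i(x)) / (π_j f_j(x)); the normalising sum cancels.
Categorical probabilities:
  p_I = P(liquid | comp) = 0.23
  p_II = P(liquid | comp) = 0.31
Odds = (0.59/0.41) × (0.31/0.23) = 1.43902 × 1.34783 ≈ 1.940

1.940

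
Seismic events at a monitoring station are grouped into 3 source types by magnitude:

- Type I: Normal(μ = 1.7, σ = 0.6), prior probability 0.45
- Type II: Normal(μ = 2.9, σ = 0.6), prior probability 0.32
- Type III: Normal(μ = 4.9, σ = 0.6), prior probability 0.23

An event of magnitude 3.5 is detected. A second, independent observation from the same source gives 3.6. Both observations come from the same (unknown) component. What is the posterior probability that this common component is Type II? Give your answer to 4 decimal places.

Apply Bayes' rule: the posterior for each component is proportional to its prior times its likelihood at x.
Since both observations come from the same component, the likelihood for component k is f_k(x₁)·f_k(x₂).
  f_I = [0.00738641] × [0.00441829] = 3.26353e-05
  f_II = [0.403285] × [0.336664] = 0.135772
  f_III = [0.0437031] × [0.0635877] = 0.00277898
Multiply by the mixture weights:
  P(Z=I)·f_I = 0.45 × 3.26353e-05 = 1.46859e-05
  P(Z=II)·f_II = 0.32 × 0.135772 = 0.0434469
  P(Z=III)·f_III = 0.23 × 0.00277898 = 0.000639166
Normaliser: 1.46859e-05 + 0.0434469 + 0.000639166 = 0.0441008
Responsibility of Type II: 0.0434469 / 0.0441008 ≈ 0.9852

0.9852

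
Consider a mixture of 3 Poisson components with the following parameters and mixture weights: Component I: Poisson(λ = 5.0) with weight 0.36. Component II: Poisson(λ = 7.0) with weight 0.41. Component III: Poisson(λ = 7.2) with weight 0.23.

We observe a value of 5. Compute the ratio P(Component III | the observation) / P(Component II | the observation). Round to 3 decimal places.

0.529

The posterior odds equal the prior odds times the likelihood ratio: (π_i/π_j)·(f_i(x)/f_j(x)).
Evaluate each component's likelihood at the observed value:
  f_I = 0.175467
  f_II = 0.127717
  f_III = 0.120382
0.0276878 / 0.0523638 ≈ 0.529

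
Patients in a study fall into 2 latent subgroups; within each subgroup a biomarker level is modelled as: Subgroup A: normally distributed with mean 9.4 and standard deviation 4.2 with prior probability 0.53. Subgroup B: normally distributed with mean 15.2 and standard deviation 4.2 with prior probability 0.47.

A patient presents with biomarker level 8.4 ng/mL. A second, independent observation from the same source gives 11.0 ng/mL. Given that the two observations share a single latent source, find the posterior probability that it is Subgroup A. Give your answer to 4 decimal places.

P(component k | x) = π_k·f_k(x) / marginal(x), where marginal(x) = Σ_j π_j·f_j(x).
Since both observations come from the same component, the likelihood for component k is f_k(x₁)·f_k(x₂).
  L_A = [0.0923317] × [0.088338] = 0.00815639
  L_B = [0.0256123] × [0.0576121] = 0.00147558
Prior × likelihood for each component:
  π_A·L_A = 0.53 × 0.00815639 = 0.00432289
  π_B·L_B = 0.47 × 0.00147558 = 0.000693523
Normaliser: 0.00432289 + 0.000693523 = 0.00501641
Responsibility of Subgroup A: 0.00432289 / 0.00501641 ≈ 0.8617

0.8617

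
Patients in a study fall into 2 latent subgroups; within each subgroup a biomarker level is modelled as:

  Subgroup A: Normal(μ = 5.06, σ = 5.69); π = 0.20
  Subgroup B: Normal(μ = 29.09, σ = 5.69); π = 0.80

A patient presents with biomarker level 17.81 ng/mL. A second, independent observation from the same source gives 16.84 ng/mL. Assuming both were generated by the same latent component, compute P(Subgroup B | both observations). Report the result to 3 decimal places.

Posterior ∝ prior × likelihood, so P(k | x) ∝ w_k f_k(x); normalise over all components.
Since both observations come from the same component, the likelihood for component k is f_k(x₁)·f_k(x₂).
  L_A = [0.00569492] × [0.00822385] = 4.68341e-05
  L_B = [0.00982668] × [0.00690757] = 6.78785e-05
Unnormalised posteriors:
  w_A·L_A = 0.20 × 4.68341e-05 = 9.36682e-06
  w_B·L_B = 0.80 × 6.78785e-05 = 5.43028e-05
Marginal: 9.36682e-06 + 5.43028e-05 = 6.36696e-05
P(Subgroup B | x₁, x₂) ≈ 0.853

0.853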